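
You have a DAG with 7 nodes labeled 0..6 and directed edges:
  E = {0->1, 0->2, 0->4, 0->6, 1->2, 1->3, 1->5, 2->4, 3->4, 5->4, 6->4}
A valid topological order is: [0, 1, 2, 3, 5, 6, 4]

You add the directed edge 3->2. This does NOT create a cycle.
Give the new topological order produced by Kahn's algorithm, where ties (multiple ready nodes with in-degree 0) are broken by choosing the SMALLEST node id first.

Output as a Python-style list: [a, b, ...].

Old toposort: [0, 1, 2, 3, 5, 6, 4]
Added edge: 3->2
Position of 3 (3) > position of 2 (2). Must reorder: 3 must now come before 2.
Run Kahn's algorithm (break ties by smallest node id):
  initial in-degrees: [0, 1, 3, 1, 5, 1, 1]
  ready (indeg=0): [0]
  pop 0: indeg[1]->0; indeg[2]->2; indeg[4]->4; indeg[6]->0 | ready=[1, 6] | order so far=[0]
  pop 1: indeg[2]->1; indeg[3]->0; indeg[5]->0 | ready=[3, 5, 6] | order so far=[0, 1]
  pop 3: indeg[2]->0; indeg[4]->3 | ready=[2, 5, 6] | order so far=[0, 1, 3]
  pop 2: indeg[4]->2 | ready=[5, 6] | order so far=[0, 1, 3, 2]
  pop 5: indeg[4]->1 | ready=[6] | order so far=[0, 1, 3, 2, 5]
  pop 6: indeg[4]->0 | ready=[4] | order so far=[0, 1, 3, 2, 5, 6]
  pop 4: no out-edges | ready=[] | order so far=[0, 1, 3, 2, 5, 6, 4]
  Result: [0, 1, 3, 2, 5, 6, 4]

Answer: [0, 1, 3, 2, 5, 6, 4]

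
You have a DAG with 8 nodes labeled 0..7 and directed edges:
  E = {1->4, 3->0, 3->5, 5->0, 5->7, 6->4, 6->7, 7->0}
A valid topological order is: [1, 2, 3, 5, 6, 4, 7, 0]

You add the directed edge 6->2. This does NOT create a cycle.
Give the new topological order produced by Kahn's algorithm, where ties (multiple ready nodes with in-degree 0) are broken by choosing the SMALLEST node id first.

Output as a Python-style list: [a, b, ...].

Old toposort: [1, 2, 3, 5, 6, 4, 7, 0]
Added edge: 6->2
Position of 6 (4) > position of 2 (1). Must reorder: 6 must now come before 2.
Run Kahn's algorithm (break ties by smallest node id):
  initial in-degrees: [3, 0, 1, 0, 2, 1, 0, 2]
  ready (indeg=0): [1, 3, 6]
  pop 1: indeg[4]->1 | ready=[3, 6] | order so far=[1]
  pop 3: indeg[0]->2; indeg[5]->0 | ready=[5, 6] | order so far=[1, 3]
  pop 5: indeg[0]->1; indeg[7]->1 | ready=[6] | order so far=[1, 3, 5]
  pop 6: indeg[2]->0; indeg[4]->0; indeg[7]->0 | ready=[2, 4, 7] | order so far=[1, 3, 5, 6]
  pop 2: no out-edges | ready=[4, 7] | order so far=[1, 3, 5, 6, 2]
  pop 4: no out-edges | ready=[7] | order so far=[1, 3, 5, 6, 2, 4]
  pop 7: indeg[0]->0 | ready=[0] | order so far=[1, 3, 5, 6, 2, 4, 7]
  pop 0: no out-edges | ready=[] | order so far=[1, 3, 5, 6, 2, 4, 7, 0]
  Result: [1, 3, 5, 6, 2, 4, 7, 0]

Answer: [1, 3, 5, 6, 2, 4, 7, 0]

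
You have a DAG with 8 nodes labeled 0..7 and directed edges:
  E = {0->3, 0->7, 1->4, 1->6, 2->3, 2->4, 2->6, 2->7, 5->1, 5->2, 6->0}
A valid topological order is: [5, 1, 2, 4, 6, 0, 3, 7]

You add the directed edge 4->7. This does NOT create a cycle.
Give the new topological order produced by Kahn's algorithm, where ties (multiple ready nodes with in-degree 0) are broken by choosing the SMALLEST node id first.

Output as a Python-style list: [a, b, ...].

Old toposort: [5, 1, 2, 4, 6, 0, 3, 7]
Added edge: 4->7
Position of 4 (3) < position of 7 (7). Old order still valid.
Run Kahn's algorithm (break ties by smallest node id):
  initial in-degrees: [1, 1, 1, 2, 2, 0, 2, 3]
  ready (indeg=0): [5]
  pop 5: indeg[1]->0; indeg[2]->0 | ready=[1, 2] | order so far=[5]
  pop 1: indeg[4]->1; indeg[6]->1 | ready=[2] | order so far=[5, 1]
  pop 2: indeg[3]->1; indeg[4]->0; indeg[6]->0; indeg[7]->2 | ready=[4, 6] | order so far=[5, 1, 2]
  pop 4: indeg[7]->1 | ready=[6] | order so far=[5, 1, 2, 4]
  pop 6: indeg[0]->0 | ready=[0] | order so far=[5, 1, 2, 4, 6]
  pop 0: indeg[3]->0; indeg[7]->0 | ready=[3, 7] | order so far=[5, 1, 2, 4, 6, 0]
  pop 3: no out-edges | ready=[7] | order so far=[5, 1, 2, 4, 6, 0, 3]
  pop 7: no out-edges | ready=[] | order so far=[5, 1, 2, 4, 6, 0, 3, 7]
  Result: [5, 1, 2, 4, 6, 0, 3, 7]

Answer: [5, 1, 2, 4, 6, 0, 3, 7]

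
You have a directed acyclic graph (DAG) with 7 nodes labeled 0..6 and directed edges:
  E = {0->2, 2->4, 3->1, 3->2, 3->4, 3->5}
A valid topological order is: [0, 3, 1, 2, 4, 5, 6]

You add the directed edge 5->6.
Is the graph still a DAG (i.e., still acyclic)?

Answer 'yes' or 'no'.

Answer: yes

Derivation:
Given toposort: [0, 3, 1, 2, 4, 5, 6]
Position of 5: index 5; position of 6: index 6
New edge 5->6: forward
Forward edge: respects the existing order. Still a DAG, same toposort still valid.
Still a DAG? yes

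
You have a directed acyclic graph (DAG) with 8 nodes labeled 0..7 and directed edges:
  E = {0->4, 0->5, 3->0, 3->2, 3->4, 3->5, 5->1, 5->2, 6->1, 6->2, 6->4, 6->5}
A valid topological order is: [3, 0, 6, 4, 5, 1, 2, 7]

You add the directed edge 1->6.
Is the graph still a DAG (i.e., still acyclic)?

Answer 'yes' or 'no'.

Given toposort: [3, 0, 6, 4, 5, 1, 2, 7]
Position of 1: index 5; position of 6: index 2
New edge 1->6: backward (u after v in old order)
Backward edge: old toposort is now invalid. Check if this creates a cycle.
Does 6 already reach 1? Reachable from 6: [1, 2, 4, 5, 6]. YES -> cycle!
Still a DAG? no

Answer: no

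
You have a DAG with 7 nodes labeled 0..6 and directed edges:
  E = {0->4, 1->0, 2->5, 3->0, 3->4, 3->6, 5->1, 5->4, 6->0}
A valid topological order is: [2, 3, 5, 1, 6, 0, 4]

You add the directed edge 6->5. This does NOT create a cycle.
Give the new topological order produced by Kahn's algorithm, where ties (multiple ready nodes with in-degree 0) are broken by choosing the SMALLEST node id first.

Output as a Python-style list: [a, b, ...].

Old toposort: [2, 3, 5, 1, 6, 0, 4]
Added edge: 6->5
Position of 6 (4) > position of 5 (2). Must reorder: 6 must now come before 5.
Run Kahn's algorithm (break ties by smallest node id):
  initial in-degrees: [3, 1, 0, 0, 3, 2, 1]
  ready (indeg=0): [2, 3]
  pop 2: indeg[5]->1 | ready=[3] | order so far=[2]
  pop 3: indeg[0]->2; indeg[4]->2; indeg[6]->0 | ready=[6] | order so far=[2, 3]
  pop 6: indeg[0]->1; indeg[5]->0 | ready=[5] | order so far=[2, 3, 6]
  pop 5: indeg[1]->0; indeg[4]->1 | ready=[1] | order so far=[2, 3, 6, 5]
  pop 1: indeg[0]->0 | ready=[0] | order so far=[2, 3, 6, 5, 1]
  pop 0: indeg[4]->0 | ready=[4] | order so far=[2, 3, 6, 5, 1, 0]
  pop 4: no out-edges | ready=[] | order so far=[2, 3, 6, 5, 1, 0, 4]
  Result: [2, 3, 6, 5, 1, 0, 4]

Answer: [2, 3, 6, 5, 1, 0, 4]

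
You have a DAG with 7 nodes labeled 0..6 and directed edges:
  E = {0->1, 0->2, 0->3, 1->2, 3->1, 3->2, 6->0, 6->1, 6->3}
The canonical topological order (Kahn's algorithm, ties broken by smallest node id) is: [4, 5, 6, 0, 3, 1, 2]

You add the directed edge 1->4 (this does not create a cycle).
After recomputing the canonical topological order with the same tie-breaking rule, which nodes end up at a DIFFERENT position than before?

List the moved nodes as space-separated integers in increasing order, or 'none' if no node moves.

Answer: 0 1 2 3 4 5 6

Derivation:
Old toposort: [4, 5, 6, 0, 3, 1, 2]
Added edge 1->4
Recompute Kahn (smallest-id tiebreak):
  initial in-degrees: [1, 3, 3, 2, 1, 0, 0]
  ready (indeg=0): [5, 6]
  pop 5: no out-edges | ready=[6] | order so far=[5]
  pop 6: indeg[0]->0; indeg[1]->2; indeg[3]->1 | ready=[0] | order so far=[5, 6]
  pop 0: indeg[1]->1; indeg[2]->2; indeg[3]->0 | ready=[3] | order so far=[5, 6, 0]
  pop 3: indeg[1]->0; indeg[2]->1 | ready=[1] | order so far=[5, 6, 0, 3]
  pop 1: indeg[2]->0; indeg[4]->0 | ready=[2, 4] | order so far=[5, 6, 0, 3, 1]
  pop 2: no out-edges | ready=[4] | order so far=[5, 6, 0, 3, 1, 2]
  pop 4: no out-edges | ready=[] | order so far=[5, 6, 0, 3, 1, 2, 4]
New canonical toposort: [5, 6, 0, 3, 1, 2, 4]
Compare positions:
  Node 0: index 3 -> 2 (moved)
  Node 1: index 5 -> 4 (moved)
  Node 2: index 6 -> 5 (moved)
  Node 3: index 4 -> 3 (moved)
  Node 4: index 0 -> 6 (moved)
  Node 5: index 1 -> 0 (moved)
  Node 6: index 2 -> 1 (moved)
Nodes that changed position: 0 1 2 3 4 5 6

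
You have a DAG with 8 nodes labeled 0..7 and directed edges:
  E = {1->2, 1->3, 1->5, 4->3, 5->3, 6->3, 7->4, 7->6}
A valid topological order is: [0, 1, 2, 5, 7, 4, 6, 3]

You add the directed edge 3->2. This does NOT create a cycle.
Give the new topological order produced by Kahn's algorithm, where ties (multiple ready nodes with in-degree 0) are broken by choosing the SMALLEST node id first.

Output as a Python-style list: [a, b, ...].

Old toposort: [0, 1, 2, 5, 7, 4, 6, 3]
Added edge: 3->2
Position of 3 (7) > position of 2 (2). Must reorder: 3 must now come before 2.
Run Kahn's algorithm (break ties by smallest node id):
  initial in-degrees: [0, 0, 2, 4, 1, 1, 1, 0]
  ready (indeg=0): [0, 1, 7]
  pop 0: no out-edges | ready=[1, 7] | order so far=[0]
  pop 1: indeg[2]->1; indeg[3]->3; indeg[5]->0 | ready=[5, 7] | order so far=[0, 1]
  pop 5: indeg[3]->2 | ready=[7] | order so far=[0, 1, 5]
  pop 7: indeg[4]->0; indeg[6]->0 | ready=[4, 6] | order so far=[0, 1, 5, 7]
  pop 4: indeg[3]->1 | ready=[6] | order so far=[0, 1, 5, 7, 4]
  pop 6: indeg[3]->0 | ready=[3] | order so far=[0, 1, 5, 7, 4, 6]
  pop 3: indeg[2]->0 | ready=[2] | order so far=[0, 1, 5, 7, 4, 6, 3]
  pop 2: no out-edges | ready=[] | order so far=[0, 1, 5, 7, 4, 6, 3, 2]
  Result: [0, 1, 5, 7, 4, 6, 3, 2]

Answer: [0, 1, 5, 7, 4, 6, 3, 2]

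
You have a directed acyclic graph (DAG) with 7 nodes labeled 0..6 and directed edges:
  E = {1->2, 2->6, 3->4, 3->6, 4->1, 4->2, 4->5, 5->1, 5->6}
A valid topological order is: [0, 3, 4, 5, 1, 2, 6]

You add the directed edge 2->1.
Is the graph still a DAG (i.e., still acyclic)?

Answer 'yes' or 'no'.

Given toposort: [0, 3, 4, 5, 1, 2, 6]
Position of 2: index 5; position of 1: index 4
New edge 2->1: backward (u after v in old order)
Backward edge: old toposort is now invalid. Check if this creates a cycle.
Does 1 already reach 2? Reachable from 1: [1, 2, 6]. YES -> cycle!
Still a DAG? no

Answer: no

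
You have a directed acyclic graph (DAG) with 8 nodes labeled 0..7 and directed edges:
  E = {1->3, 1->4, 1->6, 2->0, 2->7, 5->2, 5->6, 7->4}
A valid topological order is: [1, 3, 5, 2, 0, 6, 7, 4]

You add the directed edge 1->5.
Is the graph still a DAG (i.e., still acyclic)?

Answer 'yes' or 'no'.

Answer: yes

Derivation:
Given toposort: [1, 3, 5, 2, 0, 6, 7, 4]
Position of 1: index 0; position of 5: index 2
New edge 1->5: forward
Forward edge: respects the existing order. Still a DAG, same toposort still valid.
Still a DAG? yes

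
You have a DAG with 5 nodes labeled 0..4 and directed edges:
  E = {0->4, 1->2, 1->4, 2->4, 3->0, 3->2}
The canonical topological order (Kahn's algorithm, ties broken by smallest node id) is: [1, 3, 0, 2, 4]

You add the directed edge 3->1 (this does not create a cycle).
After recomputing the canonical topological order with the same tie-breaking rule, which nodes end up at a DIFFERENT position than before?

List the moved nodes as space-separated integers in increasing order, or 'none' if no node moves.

Answer: 0 1 3

Derivation:
Old toposort: [1, 3, 0, 2, 4]
Added edge 3->1
Recompute Kahn (smallest-id tiebreak):
  initial in-degrees: [1, 1, 2, 0, 3]
  ready (indeg=0): [3]
  pop 3: indeg[0]->0; indeg[1]->0; indeg[2]->1 | ready=[0, 1] | order so far=[3]
  pop 0: indeg[4]->2 | ready=[1] | order so far=[3, 0]
  pop 1: indeg[2]->0; indeg[4]->1 | ready=[2] | order so far=[3, 0, 1]
  pop 2: indeg[4]->0 | ready=[4] | order so far=[3, 0, 1, 2]
  pop 4: no out-edges | ready=[] | order so far=[3, 0, 1, 2, 4]
New canonical toposort: [3, 0, 1, 2, 4]
Compare positions:
  Node 0: index 2 -> 1 (moved)
  Node 1: index 0 -> 2 (moved)
  Node 2: index 3 -> 3 (same)
  Node 3: index 1 -> 0 (moved)
  Node 4: index 4 -> 4 (same)
Nodes that changed position: 0 1 3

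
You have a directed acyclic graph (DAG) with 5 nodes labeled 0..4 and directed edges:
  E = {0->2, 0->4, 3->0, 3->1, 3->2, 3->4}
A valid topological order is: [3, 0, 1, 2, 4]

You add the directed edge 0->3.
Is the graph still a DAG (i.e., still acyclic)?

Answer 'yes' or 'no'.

Answer: no

Derivation:
Given toposort: [3, 0, 1, 2, 4]
Position of 0: index 1; position of 3: index 0
New edge 0->3: backward (u after v in old order)
Backward edge: old toposort is now invalid. Check if this creates a cycle.
Does 3 already reach 0? Reachable from 3: [0, 1, 2, 3, 4]. YES -> cycle!
Still a DAG? no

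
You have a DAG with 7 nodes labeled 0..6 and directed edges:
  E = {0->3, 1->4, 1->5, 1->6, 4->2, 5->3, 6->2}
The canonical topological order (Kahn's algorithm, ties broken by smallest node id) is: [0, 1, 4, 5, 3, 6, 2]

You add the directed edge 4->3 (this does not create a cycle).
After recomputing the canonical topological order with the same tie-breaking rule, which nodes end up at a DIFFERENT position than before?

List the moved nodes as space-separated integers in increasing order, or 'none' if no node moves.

Old toposort: [0, 1, 4, 5, 3, 6, 2]
Added edge 4->3
Recompute Kahn (smallest-id tiebreak):
  initial in-degrees: [0, 0, 2, 3, 1, 1, 1]
  ready (indeg=0): [0, 1]
  pop 0: indeg[3]->2 | ready=[1] | order so far=[0]
  pop 1: indeg[4]->0; indeg[5]->0; indeg[6]->0 | ready=[4, 5, 6] | order so far=[0, 1]
  pop 4: indeg[2]->1; indeg[3]->1 | ready=[5, 6] | order so far=[0, 1, 4]
  pop 5: indeg[3]->0 | ready=[3, 6] | order so far=[0, 1, 4, 5]
  pop 3: no out-edges | ready=[6] | order so far=[0, 1, 4, 5, 3]
  pop 6: indeg[2]->0 | ready=[2] | order so far=[0, 1, 4, 5, 3, 6]
  pop 2: no out-edges | ready=[] | order so far=[0, 1, 4, 5, 3, 6, 2]
New canonical toposort: [0, 1, 4, 5, 3, 6, 2]
Compare positions:
  Node 0: index 0 -> 0 (same)
  Node 1: index 1 -> 1 (same)
  Node 2: index 6 -> 6 (same)
  Node 3: index 4 -> 4 (same)
  Node 4: index 2 -> 2 (same)
  Node 5: index 3 -> 3 (same)
  Node 6: index 5 -> 5 (same)
Nodes that changed position: none

Answer: none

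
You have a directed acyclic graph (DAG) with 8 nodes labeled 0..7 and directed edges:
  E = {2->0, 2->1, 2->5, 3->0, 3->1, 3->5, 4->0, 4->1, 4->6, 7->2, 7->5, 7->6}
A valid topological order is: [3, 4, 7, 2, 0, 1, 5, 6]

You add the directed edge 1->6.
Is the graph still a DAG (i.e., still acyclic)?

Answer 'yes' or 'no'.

Answer: yes

Derivation:
Given toposort: [3, 4, 7, 2, 0, 1, 5, 6]
Position of 1: index 5; position of 6: index 7
New edge 1->6: forward
Forward edge: respects the existing order. Still a DAG, same toposort still valid.
Still a DAG? yes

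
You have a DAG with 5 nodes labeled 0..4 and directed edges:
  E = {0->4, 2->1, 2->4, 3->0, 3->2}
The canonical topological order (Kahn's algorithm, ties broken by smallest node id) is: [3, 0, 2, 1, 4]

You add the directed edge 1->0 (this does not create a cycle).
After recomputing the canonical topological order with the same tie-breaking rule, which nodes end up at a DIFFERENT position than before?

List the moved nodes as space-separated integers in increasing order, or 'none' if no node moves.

Old toposort: [3, 0, 2, 1, 4]
Added edge 1->0
Recompute Kahn (smallest-id tiebreak):
  initial in-degrees: [2, 1, 1, 0, 2]
  ready (indeg=0): [3]
  pop 3: indeg[0]->1; indeg[2]->0 | ready=[2] | order so far=[3]
  pop 2: indeg[1]->0; indeg[4]->1 | ready=[1] | order so far=[3, 2]
  pop 1: indeg[0]->0 | ready=[0] | order so far=[3, 2, 1]
  pop 0: indeg[4]->0 | ready=[4] | order so far=[3, 2, 1, 0]
  pop 4: no out-edges | ready=[] | order so far=[3, 2, 1, 0, 4]
New canonical toposort: [3, 2, 1, 0, 4]
Compare positions:
  Node 0: index 1 -> 3 (moved)
  Node 1: index 3 -> 2 (moved)
  Node 2: index 2 -> 1 (moved)
  Node 3: index 0 -> 0 (same)
  Node 4: index 4 -> 4 (same)
Nodes that changed position: 0 1 2

Answer: 0 1 2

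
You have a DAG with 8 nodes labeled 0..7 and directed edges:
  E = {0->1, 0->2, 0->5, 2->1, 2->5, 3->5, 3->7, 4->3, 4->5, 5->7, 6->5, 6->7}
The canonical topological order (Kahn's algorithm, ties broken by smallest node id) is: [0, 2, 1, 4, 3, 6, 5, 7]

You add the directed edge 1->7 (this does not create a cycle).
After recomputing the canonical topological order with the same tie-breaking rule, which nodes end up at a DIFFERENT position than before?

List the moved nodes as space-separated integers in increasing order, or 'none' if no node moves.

Answer: none

Derivation:
Old toposort: [0, 2, 1, 4, 3, 6, 5, 7]
Added edge 1->7
Recompute Kahn (smallest-id tiebreak):
  initial in-degrees: [0, 2, 1, 1, 0, 5, 0, 4]
  ready (indeg=0): [0, 4, 6]
  pop 0: indeg[1]->1; indeg[2]->0; indeg[5]->4 | ready=[2, 4, 6] | order so far=[0]
  pop 2: indeg[1]->0; indeg[5]->3 | ready=[1, 4, 6] | order so far=[0, 2]
  pop 1: indeg[7]->3 | ready=[4, 6] | order so far=[0, 2, 1]
  pop 4: indeg[3]->0; indeg[5]->2 | ready=[3, 6] | order so far=[0, 2, 1, 4]
  pop 3: indeg[5]->1; indeg[7]->2 | ready=[6] | order so far=[0, 2, 1, 4, 3]
  pop 6: indeg[5]->0; indeg[7]->1 | ready=[5] | order so far=[0, 2, 1, 4, 3, 6]
  pop 5: indeg[7]->0 | ready=[7] | order so far=[0, 2, 1, 4, 3, 6, 5]
  pop 7: no out-edges | ready=[] | order so far=[0, 2, 1, 4, 3, 6, 5, 7]
New canonical toposort: [0, 2, 1, 4, 3, 6, 5, 7]
Compare positions:
  Node 0: index 0 -> 0 (same)
  Node 1: index 2 -> 2 (same)
  Node 2: index 1 -> 1 (same)
  Node 3: index 4 -> 4 (same)
  Node 4: index 3 -> 3 (same)
  Node 5: index 6 -> 6 (same)
  Node 6: index 5 -> 5 (same)
  Node 7: index 7 -> 7 (same)
Nodes that changed position: none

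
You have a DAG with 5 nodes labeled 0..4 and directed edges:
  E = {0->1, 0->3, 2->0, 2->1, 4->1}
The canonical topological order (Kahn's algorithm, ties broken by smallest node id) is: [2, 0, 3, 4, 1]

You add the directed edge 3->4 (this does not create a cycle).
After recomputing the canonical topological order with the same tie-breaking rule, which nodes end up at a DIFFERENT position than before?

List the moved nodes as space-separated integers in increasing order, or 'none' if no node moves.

Old toposort: [2, 0, 3, 4, 1]
Added edge 3->4
Recompute Kahn (smallest-id tiebreak):
  initial in-degrees: [1, 3, 0, 1, 1]
  ready (indeg=0): [2]
  pop 2: indeg[0]->0; indeg[1]->2 | ready=[0] | order so far=[2]
  pop 0: indeg[1]->1; indeg[3]->0 | ready=[3] | order so far=[2, 0]
  pop 3: indeg[4]->0 | ready=[4] | order so far=[2, 0, 3]
  pop 4: indeg[1]->0 | ready=[1] | order so far=[2, 0, 3, 4]
  pop 1: no out-edges | ready=[] | order so far=[2, 0, 3, 4, 1]
New canonical toposort: [2, 0, 3, 4, 1]
Compare positions:
  Node 0: index 1 -> 1 (same)
  Node 1: index 4 -> 4 (same)
  Node 2: index 0 -> 0 (same)
  Node 3: index 2 -> 2 (same)
  Node 4: index 3 -> 3 (same)
Nodes that changed position: none

Answer: none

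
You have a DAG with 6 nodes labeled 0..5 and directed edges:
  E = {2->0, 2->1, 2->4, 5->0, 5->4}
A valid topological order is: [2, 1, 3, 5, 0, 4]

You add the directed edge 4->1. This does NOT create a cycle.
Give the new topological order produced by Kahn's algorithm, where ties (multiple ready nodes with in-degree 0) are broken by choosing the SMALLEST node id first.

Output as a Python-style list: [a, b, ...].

Answer: [2, 3, 5, 0, 4, 1]

Derivation:
Old toposort: [2, 1, 3, 5, 0, 4]
Added edge: 4->1
Position of 4 (5) > position of 1 (1). Must reorder: 4 must now come before 1.
Run Kahn's algorithm (break ties by smallest node id):
  initial in-degrees: [2, 2, 0, 0, 2, 0]
  ready (indeg=0): [2, 3, 5]
  pop 2: indeg[0]->1; indeg[1]->1; indeg[4]->1 | ready=[3, 5] | order so far=[2]
  pop 3: no out-edges | ready=[5] | order so far=[2, 3]
  pop 5: indeg[0]->0; indeg[4]->0 | ready=[0, 4] | order so far=[2, 3, 5]
  pop 0: no out-edges | ready=[4] | order so far=[2, 3, 5, 0]
  pop 4: indeg[1]->0 | ready=[1] | order so far=[2, 3, 5, 0, 4]
  pop 1: no out-edges | ready=[] | order so far=[2, 3, 5, 0, 4, 1]
  Result: [2, 3, 5, 0, 4, 1]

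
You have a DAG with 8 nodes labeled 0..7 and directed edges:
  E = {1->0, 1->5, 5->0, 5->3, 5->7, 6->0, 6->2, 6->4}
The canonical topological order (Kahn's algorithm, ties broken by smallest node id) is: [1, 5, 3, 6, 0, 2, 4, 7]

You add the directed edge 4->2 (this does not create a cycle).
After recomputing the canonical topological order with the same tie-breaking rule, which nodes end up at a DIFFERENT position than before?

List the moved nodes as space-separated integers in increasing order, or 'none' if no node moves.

Old toposort: [1, 5, 3, 6, 0, 2, 4, 7]
Added edge 4->2
Recompute Kahn (smallest-id tiebreak):
  initial in-degrees: [3, 0, 2, 1, 1, 1, 0, 1]
  ready (indeg=0): [1, 6]
  pop 1: indeg[0]->2; indeg[5]->0 | ready=[5, 6] | order so far=[1]
  pop 5: indeg[0]->1; indeg[3]->0; indeg[7]->0 | ready=[3, 6, 7] | order so far=[1, 5]
  pop 3: no out-edges | ready=[6, 7] | order so far=[1, 5, 3]
  pop 6: indeg[0]->0; indeg[2]->1; indeg[4]->0 | ready=[0, 4, 7] | order so far=[1, 5, 3, 6]
  pop 0: no out-edges | ready=[4, 7] | order so far=[1, 5, 3, 6, 0]
  pop 4: indeg[2]->0 | ready=[2, 7] | order so far=[1, 5, 3, 6, 0, 4]
  pop 2: no out-edges | ready=[7] | order so far=[1, 5, 3, 6, 0, 4, 2]
  pop 7: no out-edges | ready=[] | order so far=[1, 5, 3, 6, 0, 4, 2, 7]
New canonical toposort: [1, 5, 3, 6, 0, 4, 2, 7]
Compare positions:
  Node 0: index 4 -> 4 (same)
  Node 1: index 0 -> 0 (same)
  Node 2: index 5 -> 6 (moved)
  Node 3: index 2 -> 2 (same)
  Node 4: index 6 -> 5 (moved)
  Node 5: index 1 -> 1 (same)
  Node 6: index 3 -> 3 (same)
  Node 7: index 7 -> 7 (same)
Nodes that changed position: 2 4

Answer: 2 4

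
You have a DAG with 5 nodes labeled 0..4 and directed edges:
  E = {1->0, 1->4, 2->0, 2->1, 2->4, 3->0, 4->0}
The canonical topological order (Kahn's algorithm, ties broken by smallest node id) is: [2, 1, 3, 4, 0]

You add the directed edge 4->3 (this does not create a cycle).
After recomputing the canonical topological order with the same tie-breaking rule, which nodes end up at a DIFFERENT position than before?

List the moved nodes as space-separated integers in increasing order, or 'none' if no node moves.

Answer: 3 4

Derivation:
Old toposort: [2, 1, 3, 4, 0]
Added edge 4->3
Recompute Kahn (smallest-id tiebreak):
  initial in-degrees: [4, 1, 0, 1, 2]
  ready (indeg=0): [2]
  pop 2: indeg[0]->3; indeg[1]->0; indeg[4]->1 | ready=[1] | order so far=[2]
  pop 1: indeg[0]->2; indeg[4]->0 | ready=[4] | order so far=[2, 1]
  pop 4: indeg[0]->1; indeg[3]->0 | ready=[3] | order so far=[2, 1, 4]
  pop 3: indeg[0]->0 | ready=[0] | order so far=[2, 1, 4, 3]
  pop 0: no out-edges | ready=[] | order so far=[2, 1, 4, 3, 0]
New canonical toposort: [2, 1, 4, 3, 0]
Compare positions:
  Node 0: index 4 -> 4 (same)
  Node 1: index 1 -> 1 (same)
  Node 2: index 0 -> 0 (same)
  Node 3: index 2 -> 3 (moved)
  Node 4: index 3 -> 2 (moved)
Nodes that changed position: 3 4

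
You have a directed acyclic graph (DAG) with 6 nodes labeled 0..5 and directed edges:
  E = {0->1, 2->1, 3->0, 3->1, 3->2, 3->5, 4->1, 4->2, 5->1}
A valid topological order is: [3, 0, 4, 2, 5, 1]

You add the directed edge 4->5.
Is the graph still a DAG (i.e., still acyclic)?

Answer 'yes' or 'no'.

Answer: yes

Derivation:
Given toposort: [3, 0, 4, 2, 5, 1]
Position of 4: index 2; position of 5: index 4
New edge 4->5: forward
Forward edge: respects the existing order. Still a DAG, same toposort still valid.
Still a DAG? yes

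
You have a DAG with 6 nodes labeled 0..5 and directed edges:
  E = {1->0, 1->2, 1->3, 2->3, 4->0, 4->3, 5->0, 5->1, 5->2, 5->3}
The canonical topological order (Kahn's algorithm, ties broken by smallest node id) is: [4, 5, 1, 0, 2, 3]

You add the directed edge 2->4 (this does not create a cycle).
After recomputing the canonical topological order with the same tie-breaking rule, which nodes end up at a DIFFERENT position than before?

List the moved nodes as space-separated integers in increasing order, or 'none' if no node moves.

Answer: 0 1 2 4 5

Derivation:
Old toposort: [4, 5, 1, 0, 2, 3]
Added edge 2->4
Recompute Kahn (smallest-id tiebreak):
  initial in-degrees: [3, 1, 2, 4, 1, 0]
  ready (indeg=0): [5]
  pop 5: indeg[0]->2; indeg[1]->0; indeg[2]->1; indeg[3]->3 | ready=[1] | order so far=[5]
  pop 1: indeg[0]->1; indeg[2]->0; indeg[3]->2 | ready=[2] | order so far=[5, 1]
  pop 2: indeg[3]->1; indeg[4]->0 | ready=[4] | order so far=[5, 1, 2]
  pop 4: indeg[0]->0; indeg[3]->0 | ready=[0, 3] | order so far=[5, 1, 2, 4]
  pop 0: no out-edges | ready=[3] | order so far=[5, 1, 2, 4, 0]
  pop 3: no out-edges | ready=[] | order so far=[5, 1, 2, 4, 0, 3]
New canonical toposort: [5, 1, 2, 4, 0, 3]
Compare positions:
  Node 0: index 3 -> 4 (moved)
  Node 1: index 2 -> 1 (moved)
  Node 2: index 4 -> 2 (moved)
  Node 3: index 5 -> 5 (same)
  Node 4: index 0 -> 3 (moved)
  Node 5: index 1 -> 0 (moved)
Nodes that changed position: 0 1 2 4 5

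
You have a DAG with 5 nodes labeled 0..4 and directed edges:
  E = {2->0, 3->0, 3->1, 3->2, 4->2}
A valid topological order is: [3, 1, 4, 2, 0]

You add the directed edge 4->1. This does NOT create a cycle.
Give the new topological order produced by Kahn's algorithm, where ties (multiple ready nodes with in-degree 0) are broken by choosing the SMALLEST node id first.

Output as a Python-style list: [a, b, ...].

Old toposort: [3, 1, 4, 2, 0]
Added edge: 4->1
Position of 4 (2) > position of 1 (1). Must reorder: 4 must now come before 1.
Run Kahn's algorithm (break ties by smallest node id):
  initial in-degrees: [2, 2, 2, 0, 0]
  ready (indeg=0): [3, 4]
  pop 3: indeg[0]->1; indeg[1]->1; indeg[2]->1 | ready=[4] | order so far=[3]
  pop 4: indeg[1]->0; indeg[2]->0 | ready=[1, 2] | order so far=[3, 4]
  pop 1: no out-edges | ready=[2] | order so far=[3, 4, 1]
  pop 2: indeg[0]->0 | ready=[0] | order so far=[3, 4, 1, 2]
  pop 0: no out-edges | ready=[] | order so far=[3, 4, 1, 2, 0]
  Result: [3, 4, 1, 2, 0]

Answer: [3, 4, 1, 2, 0]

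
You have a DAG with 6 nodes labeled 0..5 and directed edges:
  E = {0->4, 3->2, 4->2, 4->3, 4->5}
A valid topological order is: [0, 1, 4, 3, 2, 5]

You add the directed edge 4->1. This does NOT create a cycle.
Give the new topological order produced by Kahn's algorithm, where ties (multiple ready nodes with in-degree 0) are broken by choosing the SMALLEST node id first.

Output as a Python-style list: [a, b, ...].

Answer: [0, 4, 1, 3, 2, 5]

Derivation:
Old toposort: [0, 1, 4, 3, 2, 5]
Added edge: 4->1
Position of 4 (2) > position of 1 (1). Must reorder: 4 must now come before 1.
Run Kahn's algorithm (break ties by smallest node id):
  initial in-degrees: [0, 1, 2, 1, 1, 1]
  ready (indeg=0): [0]
  pop 0: indeg[4]->0 | ready=[4] | order so far=[0]
  pop 4: indeg[1]->0; indeg[2]->1; indeg[3]->0; indeg[5]->0 | ready=[1, 3, 5] | order so far=[0, 4]
  pop 1: no out-edges | ready=[3, 5] | order so far=[0, 4, 1]
  pop 3: indeg[2]->0 | ready=[2, 5] | order so far=[0, 4, 1, 3]
  pop 2: no out-edges | ready=[5] | order so far=[0, 4, 1, 3, 2]
  pop 5: no out-edges | ready=[] | order so far=[0, 4, 1, 3, 2, 5]
  Result: [0, 4, 1, 3, 2, 5]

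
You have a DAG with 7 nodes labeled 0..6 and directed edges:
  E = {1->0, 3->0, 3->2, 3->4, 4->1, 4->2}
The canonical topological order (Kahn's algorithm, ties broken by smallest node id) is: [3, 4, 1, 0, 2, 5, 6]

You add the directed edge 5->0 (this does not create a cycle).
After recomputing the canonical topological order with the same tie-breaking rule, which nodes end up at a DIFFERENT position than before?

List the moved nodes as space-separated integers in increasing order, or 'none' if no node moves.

Old toposort: [3, 4, 1, 0, 2, 5, 6]
Added edge 5->0
Recompute Kahn (smallest-id tiebreak):
  initial in-degrees: [3, 1, 2, 0, 1, 0, 0]
  ready (indeg=0): [3, 5, 6]
  pop 3: indeg[0]->2; indeg[2]->1; indeg[4]->0 | ready=[4, 5, 6] | order so far=[3]
  pop 4: indeg[1]->0; indeg[2]->0 | ready=[1, 2, 5, 6] | order so far=[3, 4]
  pop 1: indeg[0]->1 | ready=[2, 5, 6] | order so far=[3, 4, 1]
  pop 2: no out-edges | ready=[5, 6] | order so far=[3, 4, 1, 2]
  pop 5: indeg[0]->0 | ready=[0, 6] | order so far=[3, 4, 1, 2, 5]
  pop 0: no out-edges | ready=[6] | order so far=[3, 4, 1, 2, 5, 0]
  pop 6: no out-edges | ready=[] | order so far=[3, 4, 1, 2, 5, 0, 6]
New canonical toposort: [3, 4, 1, 2, 5, 0, 6]
Compare positions:
  Node 0: index 3 -> 5 (moved)
  Node 1: index 2 -> 2 (same)
  Node 2: index 4 -> 3 (moved)
  Node 3: index 0 -> 0 (same)
  Node 4: index 1 -> 1 (same)
  Node 5: index 5 -> 4 (moved)
  Node 6: index 6 -> 6 (same)
Nodes that changed position: 0 2 5

Answer: 0 2 5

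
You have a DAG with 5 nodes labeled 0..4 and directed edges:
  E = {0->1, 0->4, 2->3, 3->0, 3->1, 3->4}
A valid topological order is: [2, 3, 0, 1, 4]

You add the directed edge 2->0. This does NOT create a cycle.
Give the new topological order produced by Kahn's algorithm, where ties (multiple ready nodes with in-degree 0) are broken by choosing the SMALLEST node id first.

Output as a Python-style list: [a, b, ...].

Old toposort: [2, 3, 0, 1, 4]
Added edge: 2->0
Position of 2 (0) < position of 0 (2). Old order still valid.
Run Kahn's algorithm (break ties by smallest node id):
  initial in-degrees: [2, 2, 0, 1, 2]
  ready (indeg=0): [2]
  pop 2: indeg[0]->1; indeg[3]->0 | ready=[3] | order so far=[2]
  pop 3: indeg[0]->0; indeg[1]->1; indeg[4]->1 | ready=[0] | order so far=[2, 3]
  pop 0: indeg[1]->0; indeg[4]->0 | ready=[1, 4] | order so far=[2, 3, 0]
  pop 1: no out-edges | ready=[4] | order so far=[2, 3, 0, 1]
  pop 4: no out-edges | ready=[] | order so far=[2, 3, 0, 1, 4]
  Result: [2, 3, 0, 1, 4]

Answer: [2, 3, 0, 1, 4]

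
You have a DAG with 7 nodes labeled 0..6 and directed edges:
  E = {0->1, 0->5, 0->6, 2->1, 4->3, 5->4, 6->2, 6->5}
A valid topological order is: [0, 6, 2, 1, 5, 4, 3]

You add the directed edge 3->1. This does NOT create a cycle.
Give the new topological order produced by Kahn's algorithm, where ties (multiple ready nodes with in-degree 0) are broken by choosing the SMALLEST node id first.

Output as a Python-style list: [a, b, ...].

Old toposort: [0, 6, 2, 1, 5, 4, 3]
Added edge: 3->1
Position of 3 (6) > position of 1 (3). Must reorder: 3 must now come before 1.
Run Kahn's algorithm (break ties by smallest node id):
  initial in-degrees: [0, 3, 1, 1, 1, 2, 1]
  ready (indeg=0): [0]
  pop 0: indeg[1]->2; indeg[5]->1; indeg[6]->0 | ready=[6] | order so far=[0]
  pop 6: indeg[2]->0; indeg[5]->0 | ready=[2, 5] | order so far=[0, 6]
  pop 2: indeg[1]->1 | ready=[5] | order so far=[0, 6, 2]
  pop 5: indeg[4]->0 | ready=[4] | order so far=[0, 6, 2, 5]
  pop 4: indeg[3]->0 | ready=[3] | order so far=[0, 6, 2, 5, 4]
  pop 3: indeg[1]->0 | ready=[1] | order so far=[0, 6, 2, 5, 4, 3]
  pop 1: no out-edges | ready=[] | order so far=[0, 6, 2, 5, 4, 3, 1]
  Result: [0, 6, 2, 5, 4, 3, 1]

Answer: [0, 6, 2, 5, 4, 3, 1]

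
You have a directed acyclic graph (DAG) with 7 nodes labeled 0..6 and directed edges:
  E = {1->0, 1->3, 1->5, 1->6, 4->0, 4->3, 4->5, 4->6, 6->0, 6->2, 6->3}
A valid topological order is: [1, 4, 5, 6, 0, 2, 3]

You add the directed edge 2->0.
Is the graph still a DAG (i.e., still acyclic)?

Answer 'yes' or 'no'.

Given toposort: [1, 4, 5, 6, 0, 2, 3]
Position of 2: index 5; position of 0: index 4
New edge 2->0: backward (u after v in old order)
Backward edge: old toposort is now invalid. Check if this creates a cycle.
Does 0 already reach 2? Reachable from 0: [0]. NO -> still a DAG (reorder needed).
Still a DAG? yes

Answer: yes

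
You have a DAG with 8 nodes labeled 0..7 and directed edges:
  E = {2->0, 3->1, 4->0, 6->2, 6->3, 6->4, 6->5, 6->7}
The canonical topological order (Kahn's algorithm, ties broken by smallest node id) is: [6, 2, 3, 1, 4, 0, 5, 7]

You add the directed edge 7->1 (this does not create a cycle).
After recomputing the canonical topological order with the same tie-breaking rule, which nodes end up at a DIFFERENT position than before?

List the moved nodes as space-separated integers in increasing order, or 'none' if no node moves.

Answer: 0 1 4 5 7

Derivation:
Old toposort: [6, 2, 3, 1, 4, 0, 5, 7]
Added edge 7->1
Recompute Kahn (smallest-id tiebreak):
  initial in-degrees: [2, 2, 1, 1, 1, 1, 0, 1]
  ready (indeg=0): [6]
  pop 6: indeg[2]->0; indeg[3]->0; indeg[4]->0; indeg[5]->0; indeg[7]->0 | ready=[2, 3, 4, 5, 7] | order so far=[6]
  pop 2: indeg[0]->1 | ready=[3, 4, 5, 7] | order so far=[6, 2]
  pop 3: indeg[1]->1 | ready=[4, 5, 7] | order so far=[6, 2, 3]
  pop 4: indeg[0]->0 | ready=[0, 5, 7] | order so far=[6, 2, 3, 4]
  pop 0: no out-edges | ready=[5, 7] | order so far=[6, 2, 3, 4, 0]
  pop 5: no out-edges | ready=[7] | order so far=[6, 2, 3, 4, 0, 5]
  pop 7: indeg[1]->0 | ready=[1] | order so far=[6, 2, 3, 4, 0, 5, 7]
  pop 1: no out-edges | ready=[] | order so far=[6, 2, 3, 4, 0, 5, 7, 1]
New canonical toposort: [6, 2, 3, 4, 0, 5, 7, 1]
Compare positions:
  Node 0: index 5 -> 4 (moved)
  Node 1: index 3 -> 7 (moved)
  Node 2: index 1 -> 1 (same)
  Node 3: index 2 -> 2 (same)
  Node 4: index 4 -> 3 (moved)
  Node 5: index 6 -> 5 (moved)
  Node 6: index 0 -> 0 (same)
  Node 7: index 7 -> 6 (moved)
Nodes that changed position: 0 1 4 5 7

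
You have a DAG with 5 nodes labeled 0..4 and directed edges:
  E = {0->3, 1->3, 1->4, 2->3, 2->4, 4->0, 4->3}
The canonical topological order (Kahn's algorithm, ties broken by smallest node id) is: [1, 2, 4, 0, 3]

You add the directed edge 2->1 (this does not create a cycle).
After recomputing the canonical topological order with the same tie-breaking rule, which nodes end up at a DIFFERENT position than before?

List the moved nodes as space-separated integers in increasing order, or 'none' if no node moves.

Old toposort: [1, 2, 4, 0, 3]
Added edge 2->1
Recompute Kahn (smallest-id tiebreak):
  initial in-degrees: [1, 1, 0, 4, 2]
  ready (indeg=0): [2]
  pop 2: indeg[1]->0; indeg[3]->3; indeg[4]->1 | ready=[1] | order so far=[2]
  pop 1: indeg[3]->2; indeg[4]->0 | ready=[4] | order so far=[2, 1]
  pop 4: indeg[0]->0; indeg[3]->1 | ready=[0] | order so far=[2, 1, 4]
  pop 0: indeg[3]->0 | ready=[3] | order so far=[2, 1, 4, 0]
  pop 3: no out-edges | ready=[] | order so far=[2, 1, 4, 0, 3]
New canonical toposort: [2, 1, 4, 0, 3]
Compare positions:
  Node 0: index 3 -> 3 (same)
  Node 1: index 0 -> 1 (moved)
  Node 2: index 1 -> 0 (moved)
  Node 3: index 4 -> 4 (same)
  Node 4: index 2 -> 2 (same)
Nodes that changed position: 1 2

Answer: 1 2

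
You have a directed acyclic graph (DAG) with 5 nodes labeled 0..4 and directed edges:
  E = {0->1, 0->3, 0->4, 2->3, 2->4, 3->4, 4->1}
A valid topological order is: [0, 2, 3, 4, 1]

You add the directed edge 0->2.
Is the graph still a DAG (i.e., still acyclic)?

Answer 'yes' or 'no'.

Given toposort: [0, 2, 3, 4, 1]
Position of 0: index 0; position of 2: index 1
New edge 0->2: forward
Forward edge: respects the existing order. Still a DAG, same toposort still valid.
Still a DAG? yes

Answer: yes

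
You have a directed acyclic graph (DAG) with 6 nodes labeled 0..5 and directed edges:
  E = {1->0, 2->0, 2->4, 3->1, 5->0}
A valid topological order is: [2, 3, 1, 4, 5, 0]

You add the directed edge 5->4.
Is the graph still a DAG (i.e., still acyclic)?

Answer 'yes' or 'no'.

Given toposort: [2, 3, 1, 4, 5, 0]
Position of 5: index 4; position of 4: index 3
New edge 5->4: backward (u after v in old order)
Backward edge: old toposort is now invalid. Check if this creates a cycle.
Does 4 already reach 5? Reachable from 4: [4]. NO -> still a DAG (reorder needed).
Still a DAG? yes

Answer: yes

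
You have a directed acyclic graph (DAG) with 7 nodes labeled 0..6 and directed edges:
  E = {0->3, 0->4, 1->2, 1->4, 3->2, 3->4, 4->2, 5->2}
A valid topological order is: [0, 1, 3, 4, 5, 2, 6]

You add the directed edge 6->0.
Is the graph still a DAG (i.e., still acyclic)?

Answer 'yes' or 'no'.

Answer: yes

Derivation:
Given toposort: [0, 1, 3, 4, 5, 2, 6]
Position of 6: index 6; position of 0: index 0
New edge 6->0: backward (u after v in old order)
Backward edge: old toposort is now invalid. Check if this creates a cycle.
Does 0 already reach 6? Reachable from 0: [0, 2, 3, 4]. NO -> still a DAG (reorder needed).
Still a DAG? yes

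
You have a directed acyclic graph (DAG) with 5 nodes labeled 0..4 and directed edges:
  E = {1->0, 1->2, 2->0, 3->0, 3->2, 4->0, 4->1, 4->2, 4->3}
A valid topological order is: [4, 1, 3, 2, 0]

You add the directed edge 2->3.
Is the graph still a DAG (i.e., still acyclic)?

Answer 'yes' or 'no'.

Answer: no

Derivation:
Given toposort: [4, 1, 3, 2, 0]
Position of 2: index 3; position of 3: index 2
New edge 2->3: backward (u after v in old order)
Backward edge: old toposort is now invalid. Check if this creates a cycle.
Does 3 already reach 2? Reachable from 3: [0, 2, 3]. YES -> cycle!
Still a DAG? no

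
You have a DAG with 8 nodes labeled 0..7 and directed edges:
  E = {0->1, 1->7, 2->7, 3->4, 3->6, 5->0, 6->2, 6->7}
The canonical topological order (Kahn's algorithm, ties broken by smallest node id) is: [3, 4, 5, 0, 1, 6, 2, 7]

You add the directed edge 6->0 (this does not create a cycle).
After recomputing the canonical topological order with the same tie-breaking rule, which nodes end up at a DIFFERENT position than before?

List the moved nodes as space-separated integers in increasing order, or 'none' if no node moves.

Old toposort: [3, 4, 5, 0, 1, 6, 2, 7]
Added edge 6->0
Recompute Kahn (smallest-id tiebreak):
  initial in-degrees: [2, 1, 1, 0, 1, 0, 1, 3]
  ready (indeg=0): [3, 5]
  pop 3: indeg[4]->0; indeg[6]->0 | ready=[4, 5, 6] | order so far=[3]
  pop 4: no out-edges | ready=[5, 6] | order so far=[3, 4]
  pop 5: indeg[0]->1 | ready=[6] | order so far=[3, 4, 5]
  pop 6: indeg[0]->0; indeg[2]->0; indeg[7]->2 | ready=[0, 2] | order so far=[3, 4, 5, 6]
  pop 0: indeg[1]->0 | ready=[1, 2] | order so far=[3, 4, 5, 6, 0]
  pop 1: indeg[7]->1 | ready=[2] | order so far=[3, 4, 5, 6, 0, 1]
  pop 2: indeg[7]->0 | ready=[7] | order so far=[3, 4, 5, 6, 0, 1, 2]
  pop 7: no out-edges | ready=[] | order so far=[3, 4, 5, 6, 0, 1, 2, 7]
New canonical toposort: [3, 4, 5, 6, 0, 1, 2, 7]
Compare positions:
  Node 0: index 3 -> 4 (moved)
  Node 1: index 4 -> 5 (moved)
  Node 2: index 6 -> 6 (same)
  Node 3: index 0 -> 0 (same)
  Node 4: index 1 -> 1 (same)
  Node 5: index 2 -> 2 (same)
  Node 6: index 5 -> 3 (moved)
  Node 7: index 7 -> 7 (same)
Nodes that changed position: 0 1 6

Answer: 0 1 6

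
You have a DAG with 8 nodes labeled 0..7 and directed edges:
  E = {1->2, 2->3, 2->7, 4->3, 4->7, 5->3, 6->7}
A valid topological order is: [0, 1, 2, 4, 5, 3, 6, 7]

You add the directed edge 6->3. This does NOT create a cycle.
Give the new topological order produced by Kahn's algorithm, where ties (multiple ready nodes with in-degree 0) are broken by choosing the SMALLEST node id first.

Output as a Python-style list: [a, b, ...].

Answer: [0, 1, 2, 4, 5, 6, 3, 7]

Derivation:
Old toposort: [0, 1, 2, 4, 5, 3, 6, 7]
Added edge: 6->3
Position of 6 (6) > position of 3 (5). Must reorder: 6 must now come before 3.
Run Kahn's algorithm (break ties by smallest node id):
  initial in-degrees: [0, 0, 1, 4, 0, 0, 0, 3]
  ready (indeg=0): [0, 1, 4, 5, 6]
  pop 0: no out-edges | ready=[1, 4, 5, 6] | order so far=[0]
  pop 1: indeg[2]->0 | ready=[2, 4, 5, 6] | order so far=[0, 1]
  pop 2: indeg[3]->3; indeg[7]->2 | ready=[4, 5, 6] | order so far=[0, 1, 2]
  pop 4: indeg[3]->2; indeg[7]->1 | ready=[5, 6] | order so far=[0, 1, 2, 4]
  pop 5: indeg[3]->1 | ready=[6] | order so far=[0, 1, 2, 4, 5]
  pop 6: indeg[3]->0; indeg[7]->0 | ready=[3, 7] | order so far=[0, 1, 2, 4, 5, 6]
  pop 3: no out-edges | ready=[7] | order so far=[0, 1, 2, 4, 5, 6, 3]
  pop 7: no out-edges | ready=[] | order so far=[0, 1, 2, 4, 5, 6, 3, 7]
  Result: [0, 1, 2, 4, 5, 6, 3, 7]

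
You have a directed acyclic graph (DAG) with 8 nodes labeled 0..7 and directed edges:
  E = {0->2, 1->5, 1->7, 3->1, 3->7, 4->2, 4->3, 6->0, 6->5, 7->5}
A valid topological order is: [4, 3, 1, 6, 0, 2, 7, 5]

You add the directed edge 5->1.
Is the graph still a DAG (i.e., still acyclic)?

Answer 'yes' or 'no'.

Given toposort: [4, 3, 1, 6, 0, 2, 7, 5]
Position of 5: index 7; position of 1: index 2
New edge 5->1: backward (u after v in old order)
Backward edge: old toposort is now invalid. Check if this creates a cycle.
Does 1 already reach 5? Reachable from 1: [1, 5, 7]. YES -> cycle!
Still a DAG? no

Answer: no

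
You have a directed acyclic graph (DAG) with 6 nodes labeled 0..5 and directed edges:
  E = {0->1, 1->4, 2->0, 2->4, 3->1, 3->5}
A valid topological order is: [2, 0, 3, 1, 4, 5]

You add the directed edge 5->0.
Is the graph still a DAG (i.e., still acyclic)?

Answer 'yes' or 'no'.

Answer: yes

Derivation:
Given toposort: [2, 0, 3, 1, 4, 5]
Position of 5: index 5; position of 0: index 1
New edge 5->0: backward (u after v in old order)
Backward edge: old toposort is now invalid. Check if this creates a cycle.
Does 0 already reach 5? Reachable from 0: [0, 1, 4]. NO -> still a DAG (reorder needed).
Still a DAG? yes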